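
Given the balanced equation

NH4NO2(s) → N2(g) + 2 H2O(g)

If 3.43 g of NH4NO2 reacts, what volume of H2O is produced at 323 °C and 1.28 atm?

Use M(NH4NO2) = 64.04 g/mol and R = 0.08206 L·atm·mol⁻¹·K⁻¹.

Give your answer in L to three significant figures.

4.09 L

n(NH4NO2) = 3.430 / 64.04 = 0.05356 mol
n(H2O) = (2/1) × 0.05356 = 0.1071 mol
V = nRT/P = 0.1071 × 0.08206 × 596.15 / 1.28 = 4.093 L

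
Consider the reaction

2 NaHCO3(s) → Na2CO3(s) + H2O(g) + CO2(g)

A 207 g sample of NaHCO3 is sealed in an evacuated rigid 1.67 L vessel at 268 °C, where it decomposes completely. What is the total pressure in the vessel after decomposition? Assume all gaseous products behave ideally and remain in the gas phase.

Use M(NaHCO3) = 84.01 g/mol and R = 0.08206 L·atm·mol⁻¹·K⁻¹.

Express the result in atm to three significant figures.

65.5 atm

n(NaHCO3) = 207 / 84.01 = 2.464 mol
n(gas produced) = (2/2) × 2.464 = 2.464 mol
P = nRT/V = 2.464 × 0.08206 × 541.15 / 1.67 = 65.52 atm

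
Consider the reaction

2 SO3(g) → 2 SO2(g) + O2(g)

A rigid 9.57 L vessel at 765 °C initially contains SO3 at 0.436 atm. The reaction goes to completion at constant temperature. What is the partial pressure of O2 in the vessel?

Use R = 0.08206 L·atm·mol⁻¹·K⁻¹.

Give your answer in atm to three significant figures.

n(SO3)₀ = PV/RT = (0.436 × 9.57) / (0.08206 × 1038.15) = 0.04898 mol
n(O2) = (1/2) × 0.04898 = 0.02449 mol
P(O2) = nRT/V = 0.02449 × 0.08206 × 1038.15 / 9.57 = 0.2180 atm

0.218 atm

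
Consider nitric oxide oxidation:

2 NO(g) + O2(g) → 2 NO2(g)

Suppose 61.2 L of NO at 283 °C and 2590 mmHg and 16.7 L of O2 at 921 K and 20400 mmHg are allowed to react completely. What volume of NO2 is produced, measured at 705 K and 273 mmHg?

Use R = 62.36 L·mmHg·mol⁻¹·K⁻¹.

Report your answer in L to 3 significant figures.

n(NO) = PV/RT = (2590 × 61.2) / (62.36 × 556.15) = 4.570 mol
n(O2) = PV/RT = (20400 × 16.7) / (62.36 × 921) = 5.932 mol
For 4.570 mol NO, stoichiometry requires (1/2) × 4.570 = 2.285 mol O2; 5.932 mol is available, so NO is limiting.
n(NO2) = (2/2) × 4.570 = 4.570 mol
V(NO2) = nRT/P = 4.570 × 62.36 × 705 / 273 = 736.0 L

736 L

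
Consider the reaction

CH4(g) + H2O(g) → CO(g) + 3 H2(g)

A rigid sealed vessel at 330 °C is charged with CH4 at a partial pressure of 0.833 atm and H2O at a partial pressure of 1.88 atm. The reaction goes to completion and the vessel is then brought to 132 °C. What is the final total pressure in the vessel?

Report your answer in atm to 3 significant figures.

Because the vessel is rigid and T is held at 330 °C, work the stoichiometry in partial pressures (P_i = n_iRT/V).
P(H2O) required for 0.833 atm of CH4 = (1/1) × 0.833 = 0.8330 atm; available 1.88 atm, so CH4 is limiting.
P(H2O) remaining = 1.88 − (1/1) × 0.833 = 1.047 atm
P(gaseous products) = (1+3)/1 × 0.833 = 3.332 atm
P_total at 330 °C = 1.047 + 3.332 = 4.379 atm
Scaling to 132 °C: P = 4.379 × 405.15/603.15 = 2.941 atm

2.94 atm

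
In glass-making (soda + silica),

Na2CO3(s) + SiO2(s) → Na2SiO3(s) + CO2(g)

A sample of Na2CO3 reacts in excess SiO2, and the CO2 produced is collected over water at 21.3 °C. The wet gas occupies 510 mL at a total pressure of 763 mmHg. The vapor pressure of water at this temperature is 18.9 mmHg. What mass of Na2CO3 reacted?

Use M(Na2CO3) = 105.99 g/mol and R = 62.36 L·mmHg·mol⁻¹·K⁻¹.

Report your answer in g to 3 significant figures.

2.19 g

P(CO2) = 763 − 18.9 = 744.1 mmHg
n(CO2) = PV/RT = (744.1 × 0.5100) / (62.36 × 294.45) = 0.02067 mol
n(Na2CO3) = (1/1) × 0.02067 = 0.02067 mol
m(Na2CO3) = 0.02067 × 105.99 = 2.191 g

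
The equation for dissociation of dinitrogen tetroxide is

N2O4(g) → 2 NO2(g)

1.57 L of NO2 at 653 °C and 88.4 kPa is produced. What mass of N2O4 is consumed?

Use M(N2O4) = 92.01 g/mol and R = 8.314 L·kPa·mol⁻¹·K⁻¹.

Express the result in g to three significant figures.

n(NO2) = PV/RT = (88.4 × 1.57) / (8.314 × 926.15) = 0.01802 mol
n(N2O4) = (1/2) × 0.01802 = 0.009010 mol
m(N2O4) = 0.009010 × 92.01 = 0.8290 g

0.829 g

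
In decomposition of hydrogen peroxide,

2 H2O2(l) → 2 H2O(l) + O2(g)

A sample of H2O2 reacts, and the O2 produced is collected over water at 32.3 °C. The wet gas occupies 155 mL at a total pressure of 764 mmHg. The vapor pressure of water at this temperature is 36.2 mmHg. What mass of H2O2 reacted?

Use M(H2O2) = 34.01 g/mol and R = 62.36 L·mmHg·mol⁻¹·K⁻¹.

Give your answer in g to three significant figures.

P(O2) = 764 − 36.2 = 727.8 mmHg
n(O2) = PV/RT = (727.8 × 0.1550) / (62.36 × 305.45) = 0.005922 mol
n(H2O2) = (2/1) × 0.005922 = 0.01184 mol
m(H2O2) = 0.01184 × 34.01 = 0.4027 g

0.403 g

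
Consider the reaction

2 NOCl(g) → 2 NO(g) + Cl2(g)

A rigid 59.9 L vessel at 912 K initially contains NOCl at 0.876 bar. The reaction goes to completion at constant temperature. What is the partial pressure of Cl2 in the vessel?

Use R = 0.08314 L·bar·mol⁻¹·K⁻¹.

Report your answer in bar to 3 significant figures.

0.438 bar

n(NOCl)₀ = PV/RT = (0.876 × 59.9) / (0.08314 × 912) = 0.6920 mol
n(Cl2) = (1/2) × 0.6920 = 0.3460 mol
P(Cl2) = nRT/V = 0.3460 × 0.08314 × 912 / 59.9 = 0.4380 bar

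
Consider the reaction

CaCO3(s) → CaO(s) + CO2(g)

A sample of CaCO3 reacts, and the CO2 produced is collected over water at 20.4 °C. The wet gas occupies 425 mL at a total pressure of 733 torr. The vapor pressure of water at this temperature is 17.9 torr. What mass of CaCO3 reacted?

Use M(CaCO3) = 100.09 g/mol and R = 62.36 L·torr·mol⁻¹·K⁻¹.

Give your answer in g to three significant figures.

1.66 g

P(CO2) = 733 − 17.9 = 715.1 torr
n(CO2) = PV/RT = (715.1 × 0.4250) / (62.36 × 293.55) = 0.01660 mol
n(CaCO3) = (1/1) × 0.01660 = 0.01660 mol
m(CaCO3) = 0.01660 × 100.09 = 1.661 g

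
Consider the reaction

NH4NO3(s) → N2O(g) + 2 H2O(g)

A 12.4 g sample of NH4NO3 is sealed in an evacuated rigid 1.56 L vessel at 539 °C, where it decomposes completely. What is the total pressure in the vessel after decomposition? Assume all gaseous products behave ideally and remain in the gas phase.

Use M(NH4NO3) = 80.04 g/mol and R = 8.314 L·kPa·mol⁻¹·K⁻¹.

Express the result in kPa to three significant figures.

2010 kPa

n(NH4NO3) = 12.4 / 80.04 = 0.1549 mol
n(gas produced) = (3/1) × 0.1549 = 0.4647 mol
P = nRT/V = 0.4647 × 8.314 × 812.15 / 1.56 = 2011 kPa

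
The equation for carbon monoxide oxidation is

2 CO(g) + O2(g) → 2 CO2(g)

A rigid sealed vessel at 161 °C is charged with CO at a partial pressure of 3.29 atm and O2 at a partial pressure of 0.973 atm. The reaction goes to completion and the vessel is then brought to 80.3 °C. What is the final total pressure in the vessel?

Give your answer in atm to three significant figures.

With V and T fixed, P_i ∝ n_i, so the mole ratios apply directly to partial pressures at 161 °C.
P(O2) required for 3.29 atm of CO = (1/2) × 3.29 = 1.645 atm; available 0.973 atm, so O2 is limiting.
P(CO) remaining = 3.29 − (2/1) × 0.973 = 1.344 atm
P(gaseous products) = (2)/1 × 0.973 = 1.946 atm
P_total at 161 °C = 1.344 + 1.946 = 3.290 atm
Scaling to 80.3 °C: P = 3.290 × 353.45/434.15 = 2.678 atm

2.68 atm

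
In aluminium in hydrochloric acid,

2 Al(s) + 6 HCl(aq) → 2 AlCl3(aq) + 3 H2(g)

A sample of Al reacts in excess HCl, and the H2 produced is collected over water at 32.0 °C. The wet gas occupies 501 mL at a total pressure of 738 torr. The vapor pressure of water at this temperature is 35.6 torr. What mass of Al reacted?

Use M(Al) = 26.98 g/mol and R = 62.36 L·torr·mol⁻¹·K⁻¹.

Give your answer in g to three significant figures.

0.333 g

P(H2) = 738 − 35.6 = 702.4 torr
n(H2) = PV/RT = (702.4 × 0.5010) / (62.36 × 305.15) = 0.01849 mol
n(Al) = (2/3) × 0.01849 = 0.01233 mol
m(Al) = 0.01233 × 26.98 = 0.3327 g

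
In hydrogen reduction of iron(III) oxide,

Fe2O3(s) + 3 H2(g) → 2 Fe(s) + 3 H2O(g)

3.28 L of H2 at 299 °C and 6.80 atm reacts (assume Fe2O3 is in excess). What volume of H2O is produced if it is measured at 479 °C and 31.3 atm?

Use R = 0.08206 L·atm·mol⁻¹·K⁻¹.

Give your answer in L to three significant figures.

n(H2) = PV/RT = (6.80 × 3.28) / (0.08206 × 572.15) = 0.4751 mol
n(H2O) = (3/3) × 0.4751 = 0.4751 mol
V = nRT/P = 0.4751 × 0.08206 × 752.15 / 31.3 = 0.9369 L

0.937 L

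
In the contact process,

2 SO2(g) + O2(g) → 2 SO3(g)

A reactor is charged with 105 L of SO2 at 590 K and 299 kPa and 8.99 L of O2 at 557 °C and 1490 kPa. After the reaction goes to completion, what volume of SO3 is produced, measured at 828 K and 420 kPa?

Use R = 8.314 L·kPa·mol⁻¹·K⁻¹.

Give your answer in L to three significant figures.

63.6 L

n(SO2) = PV/RT = (299 × 105) / (8.314 × 590) = 6.400 mol
n(O2) = PV/RT = (1490 × 8.99) / (8.314 × 830.15) = 1.941 mol
For 6.400 mol SO2, stoichiometry requires (1/2) × 6.400 = 3.200 mol O2; 1.941 mol is available, so O2 is limiting.
n(SO3) = (2/1) × 1.941 = 3.882 mol
V(SO3) = nRT/P = 3.882 × 8.314 × 828 / 420 = 63.63 L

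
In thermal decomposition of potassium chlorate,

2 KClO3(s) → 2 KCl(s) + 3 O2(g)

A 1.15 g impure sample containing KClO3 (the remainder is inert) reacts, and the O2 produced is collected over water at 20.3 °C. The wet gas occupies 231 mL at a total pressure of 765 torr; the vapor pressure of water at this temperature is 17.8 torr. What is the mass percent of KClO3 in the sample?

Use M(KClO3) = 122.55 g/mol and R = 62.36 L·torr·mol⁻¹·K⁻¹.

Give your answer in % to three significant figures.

P(O2) = 765 − 17.8 = 747.2 torr
n(O2) = PV/RT = (747.2 × 0.2310) / (62.36 × 293.45) = 0.009432 mol
n(KClO3) = (2/3) × 0.009432 = 0.006288 mol
m(KClO3) = 0.006288 × 122.55 = 0.7706 g
%KClO3 = 0.7706 / 1.15 × 100 = 67.01%

67.0 %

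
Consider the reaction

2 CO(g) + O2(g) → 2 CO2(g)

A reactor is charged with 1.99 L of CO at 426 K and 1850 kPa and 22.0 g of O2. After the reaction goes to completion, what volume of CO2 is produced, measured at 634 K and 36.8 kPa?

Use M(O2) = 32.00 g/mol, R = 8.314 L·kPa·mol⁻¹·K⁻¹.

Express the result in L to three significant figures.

n(CO) = PV/RT = (1850 × 1.99) / (8.314 × 426) = 1.039 mol
n(O2) = 22.0 / 32.00 = 0.6875 mol
For 1.039 mol CO, stoichiometry requires (1/2) × 1.039 = 0.5195 mol O2; 0.6875 mol is available, so CO is limiting.
n(CO2) = (2/2) × 1.039 = 1.039 mol
V(CO2) = nRT/P = 1.039 × 8.314 × 634 / 36.8 = 148.8 L

149 L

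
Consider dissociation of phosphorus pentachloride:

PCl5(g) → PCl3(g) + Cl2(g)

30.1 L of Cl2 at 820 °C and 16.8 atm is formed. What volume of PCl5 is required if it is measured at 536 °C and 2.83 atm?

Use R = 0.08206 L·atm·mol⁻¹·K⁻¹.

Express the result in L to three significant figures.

132 L

n(Cl2) = PV/RT = (16.8 × 30.1) / (0.08206 × 1093.15) = 5.637 mol
n(PCl5) = (1/1) × 5.637 = 5.637 mol
V = nRT/P = 5.637 × 0.08206 × 809.15 / 2.83 = 132.3 L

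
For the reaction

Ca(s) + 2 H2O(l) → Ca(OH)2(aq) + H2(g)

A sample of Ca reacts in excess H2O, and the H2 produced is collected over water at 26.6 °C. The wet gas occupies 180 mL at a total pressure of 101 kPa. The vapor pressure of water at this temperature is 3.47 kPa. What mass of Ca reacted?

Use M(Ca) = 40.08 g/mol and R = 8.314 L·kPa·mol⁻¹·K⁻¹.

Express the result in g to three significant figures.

P(H2) = 101 − 3.47 = 97.53 kPa
n(H2) = PV/RT = (97.53 × 0.1800) / (8.314 × 299.75) = 0.007044 mol
n(Ca) = (1/1) × 0.007044 = 0.007044 mol
m(Ca) = 0.007044 × 40.08 = 0.2823 g

0.282 g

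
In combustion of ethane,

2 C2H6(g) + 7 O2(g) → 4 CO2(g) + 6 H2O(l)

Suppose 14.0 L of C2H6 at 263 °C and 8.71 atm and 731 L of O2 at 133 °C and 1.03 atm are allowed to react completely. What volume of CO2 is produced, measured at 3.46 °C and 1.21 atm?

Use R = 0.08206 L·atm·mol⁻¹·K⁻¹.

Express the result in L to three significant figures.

n(C2H6) = PV/RT = (8.71 × 14.0) / (0.08206 × 536.15) = 2.772 mol
n(O2) = PV/RT = (1.03 × 731) / (0.08206 × 406.15) = 22.59 mol
For 2.772 mol C2H6, stoichiometry requires (7/2) × 2.772 = 9.702 mol O2; 22.59 mol is available, so C2H6 is limiting.
n(CO2) = (4/2) × 2.772 = 5.544 mol
V(CO2) = nRT/P = 5.544 × 0.08206 × 276.61 / 1.21 = 104.0 L

104 L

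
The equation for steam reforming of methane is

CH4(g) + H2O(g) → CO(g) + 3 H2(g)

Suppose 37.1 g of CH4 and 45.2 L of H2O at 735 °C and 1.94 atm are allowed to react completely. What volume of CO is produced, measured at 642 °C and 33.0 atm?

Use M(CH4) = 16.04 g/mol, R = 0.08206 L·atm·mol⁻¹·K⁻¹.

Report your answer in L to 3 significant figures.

2.41 L

n(CH4) = 37.1 / 16.04 = 2.313 mol
n(H2O) = PV/RT = (1.94 × 45.2) / (0.08206 × 1008.15) = 1.060 mol
For 2.313 mol CH4, stoichiometry requires (1/1) × 2.313 = 2.313 mol H2O; 1.060 mol is available, so H2O is limiting.
n(CO) = (1/1) × 1.060 = 1.060 mol
V(CO) = nRT/P = 1.060 × 0.08206 × 915.15 / 33.0 = 2.412 L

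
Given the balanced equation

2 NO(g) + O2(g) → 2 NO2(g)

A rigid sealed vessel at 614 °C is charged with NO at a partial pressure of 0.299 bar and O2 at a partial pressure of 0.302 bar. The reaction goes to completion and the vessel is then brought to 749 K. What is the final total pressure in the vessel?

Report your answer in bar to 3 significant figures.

0.381 bar

At constant V, partial pressures at 614 °C are proportional to moles, so apply stoichiometry directly to pressures.
P(O2) required for 0.299 bar of NO = (1/2) × 0.299 = 0.1495 bar; available 0.302 bar, so NO is limiting.
P(O2) remaining = 0.302 − (1/2) × 0.299 = 0.1525 bar
P(gaseous products) = (2)/2 × 0.299 = 0.2990 bar
P_total at 614 °C = 0.1525 + 0.2990 = 0.4515 bar
Scaling to 749 K: P = 0.4515 × 749/887.15 = 0.3812 bar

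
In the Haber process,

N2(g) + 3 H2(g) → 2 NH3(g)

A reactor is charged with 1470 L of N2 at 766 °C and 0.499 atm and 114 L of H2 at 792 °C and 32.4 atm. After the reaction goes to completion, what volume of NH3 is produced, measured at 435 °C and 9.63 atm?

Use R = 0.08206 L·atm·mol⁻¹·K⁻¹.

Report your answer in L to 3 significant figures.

n(N2) = PV/RT = (0.499 × 1470) / (0.08206 × 1039.15) = 8.602 mol
n(H2) = PV/RT = (32.4 × 114) / (0.08206 × 1065.15) = 42.26 mol
For 8.602 mol N2, stoichiometry requires (3/1) × 8.602 = 25.81 mol H2; 42.26 mol is available, so N2 is limiting.
n(NH3) = (2/1) × 8.602 = 17.20 mol
V(NH3) = nRT/P = 17.20 × 0.08206 × 708.15 / 9.63 = 103.8 L

104 L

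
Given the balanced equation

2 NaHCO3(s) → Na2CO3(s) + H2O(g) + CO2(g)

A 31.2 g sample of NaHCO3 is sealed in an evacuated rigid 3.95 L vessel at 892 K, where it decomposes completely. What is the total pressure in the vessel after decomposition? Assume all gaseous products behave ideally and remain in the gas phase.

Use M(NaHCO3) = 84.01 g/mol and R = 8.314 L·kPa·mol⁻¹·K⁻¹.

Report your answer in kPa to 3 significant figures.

n(NaHCO3) = 31.2 / 84.01 = 0.3714 mol
n(gas produced) = (2/2) × 0.3714 = 0.3714 mol
P = nRT/V = 0.3714 × 8.314 × 892 / 3.95 = 697.3 kPa

697 kPa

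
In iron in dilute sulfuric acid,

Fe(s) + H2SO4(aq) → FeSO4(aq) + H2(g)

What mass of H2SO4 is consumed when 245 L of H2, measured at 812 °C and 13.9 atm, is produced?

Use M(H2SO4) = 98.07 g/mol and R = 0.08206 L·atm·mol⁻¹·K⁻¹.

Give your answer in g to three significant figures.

n(H2) = PV/RT = (13.9 × 245) / (0.08206 × 1085.15) = 38.24 mol
n(H2SO4) = (1/1) × 38.24 = 38.24 mol
m(H2SO4) = 38.24 × 98.07 = 3750 g

3750 g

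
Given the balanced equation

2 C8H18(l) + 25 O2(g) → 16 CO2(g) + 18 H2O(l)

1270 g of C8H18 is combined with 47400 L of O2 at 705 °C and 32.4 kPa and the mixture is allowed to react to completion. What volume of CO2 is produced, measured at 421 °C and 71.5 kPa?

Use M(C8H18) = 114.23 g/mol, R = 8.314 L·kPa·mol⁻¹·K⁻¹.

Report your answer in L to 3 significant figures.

7180 L

n(C8H18) = 1270 / 114.23 = 11.12 mol
n(O2) = PV/RT = (32.4 × 47400) / (8.314 × 978.15) = 188.8 mol
For 11.12 mol C8H18, stoichiometry requires (25/2) × 11.12 = 139.0 mol O2; 188.8 mol is available, so C8H18 is limiting.
n(CO2) = (16/2) × 11.12 = 88.96 mol
V(CO2) = nRT/P = 88.96 × 8.314 × 694.15 / 71.5 = 7180 L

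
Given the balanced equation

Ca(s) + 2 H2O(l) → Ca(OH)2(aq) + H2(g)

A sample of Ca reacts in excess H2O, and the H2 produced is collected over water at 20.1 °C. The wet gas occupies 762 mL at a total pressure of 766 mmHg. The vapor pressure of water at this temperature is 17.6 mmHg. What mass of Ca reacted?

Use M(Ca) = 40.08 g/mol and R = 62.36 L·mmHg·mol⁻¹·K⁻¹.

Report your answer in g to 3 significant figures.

1.25 g

P(H2) = 766 − 17.6 = 748.4 mmHg
n(H2) = PV/RT = (748.4 × 0.7620) / (62.36 × 293.25) = 0.03118 mol
n(Ca) = (1/1) × 0.03118 = 0.03118 mol
m(Ca) = 0.03118 × 40.08 = 1.250 g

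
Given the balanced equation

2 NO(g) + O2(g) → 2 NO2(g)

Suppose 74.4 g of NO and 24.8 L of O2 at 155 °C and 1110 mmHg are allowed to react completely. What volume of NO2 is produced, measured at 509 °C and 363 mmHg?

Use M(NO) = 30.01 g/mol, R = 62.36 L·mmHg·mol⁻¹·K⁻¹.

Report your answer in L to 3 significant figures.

n(NO) = 74.4 / 30.01 = 2.479 mol
n(O2) = PV/RT = (1110 × 24.8) / (62.36 × 428.15) = 1.031 mol
For 2.479 mol NO, stoichiometry requires (1/2) × 2.479 = 1.240 mol O2; 1.031 mol is available, so O2 is limiting.
n(NO2) = (2/1) × 1.031 = 2.062 mol
V(NO2) = nRT/P = 2.062 × 62.36 × 782.15 / 363 = 277.1 L

277 L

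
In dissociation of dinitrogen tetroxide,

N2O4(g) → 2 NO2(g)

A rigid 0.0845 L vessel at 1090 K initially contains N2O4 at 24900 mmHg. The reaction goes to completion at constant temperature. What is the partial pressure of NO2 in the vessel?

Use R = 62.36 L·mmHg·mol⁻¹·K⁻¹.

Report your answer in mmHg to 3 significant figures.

49800 mmHg

n(N2O4)₀ = PV/RT = (24900 × 0.0845) / (62.36 × 1090) = 0.03095 mol
n(NO2) = (2/1) × 0.03095 = 0.06190 mol
P(NO2) = nRT/V = 0.06190 × 62.36 × 1090 / 0.0845 = 49790 mmHg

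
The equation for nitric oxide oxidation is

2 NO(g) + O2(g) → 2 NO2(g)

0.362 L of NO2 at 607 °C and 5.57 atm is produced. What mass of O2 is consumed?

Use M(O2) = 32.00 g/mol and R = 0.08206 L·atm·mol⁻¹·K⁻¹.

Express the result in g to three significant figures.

0.447 g

n(NO2) = PV/RT = (5.57 × 0.362) / (0.08206 × 880.15) = 0.02792 mol
n(O2) = (1/2) × 0.02792 = 0.01396 mol
m(O2) = 0.01396 × 32.00 = 0.4467 g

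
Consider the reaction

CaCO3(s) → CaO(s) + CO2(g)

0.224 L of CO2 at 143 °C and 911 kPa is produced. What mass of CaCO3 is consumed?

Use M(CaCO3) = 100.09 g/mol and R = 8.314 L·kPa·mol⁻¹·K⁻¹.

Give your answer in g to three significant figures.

n(CO2) = PV/RT = (911 × 0.224) / (8.314 × 416.15) = 0.05898 mol
n(CaCO3) = (1/1) × 0.05898 = 0.05898 mol
m(CaCO3) = 0.05898 × 100.09 = 5.903 g

5.90 g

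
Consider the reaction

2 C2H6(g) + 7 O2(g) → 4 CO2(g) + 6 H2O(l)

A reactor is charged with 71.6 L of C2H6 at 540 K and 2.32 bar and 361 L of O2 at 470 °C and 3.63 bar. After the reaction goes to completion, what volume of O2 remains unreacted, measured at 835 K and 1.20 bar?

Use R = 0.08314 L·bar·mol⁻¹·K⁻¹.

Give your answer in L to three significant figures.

n(C2H6) = PV/RT = (2.32 × 71.6) / (0.08314 × 540) = 3.700 mol
n(O2) = PV/RT = (3.63 × 361) / (0.08314 × 743.15) = 21.21 mol
For 3.700 mol C2H6, stoichiometry requires (7/2) × 3.700 = 12.95 mol O2; 21.21 mol is available, so C2H6 is limiting.
n(O2) consumed = (7/2) × 3.700 = 12.95 mol; remaining = 21.21 − 12.95 = 8.260 mol
V(O2) = nRT/P = 8.260 × 0.08314 × 835 / 1.20 = 477.9 L

478 L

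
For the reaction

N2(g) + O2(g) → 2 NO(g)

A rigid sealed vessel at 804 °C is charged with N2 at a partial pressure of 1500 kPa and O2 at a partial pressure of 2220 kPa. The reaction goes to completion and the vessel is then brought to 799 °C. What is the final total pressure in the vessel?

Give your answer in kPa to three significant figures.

Because the vessel is rigid and T is held at 804 °C, work the stoichiometry in partial pressures (P_i = n_iRT/V).
P(O2) required for 1500 kPa of N2 = (1/1) × 1500 = 1500 kPa; available 2220 kPa, so N2 is limiting.
P(O2) remaining = 2220 − (1/1) × 1500 = 720.0 kPa
P(gaseous products) = (2)/1 × 1500 = 3000 kPa
P_total at 804 °C = 720.0 + 3000 = 3720 kPa
Scaling to 799 °C: P = 3720 × 1072.15/1077.15 = 3703 kPa

3700 kPa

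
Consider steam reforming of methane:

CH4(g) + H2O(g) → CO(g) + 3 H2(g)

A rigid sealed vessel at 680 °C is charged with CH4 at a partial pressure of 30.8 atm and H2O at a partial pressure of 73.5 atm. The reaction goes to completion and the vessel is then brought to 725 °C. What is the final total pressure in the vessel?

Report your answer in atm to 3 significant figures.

With V and T fixed, P_i ∝ n_i, so the mole ratios apply directly to partial pressures at 680 °C.
P(H2O) required for 30.8 atm of CH4 = (1/1) × 30.8 = 30.80 atm; available 73.5 atm, so CH4 is limiting.
P(H2O) remaining = 73.5 − (1/1) × 30.8 = 42.70 atm
P(gaseous products) = (1+3)/1 × 30.8 = 123.2 atm
P_total at 680 °C = 42.70 + 123.2 = 165.9 atm
Scaling to 725 °C: P = 165.9 × 998.15/953.15 = 173.7 atm

174 atm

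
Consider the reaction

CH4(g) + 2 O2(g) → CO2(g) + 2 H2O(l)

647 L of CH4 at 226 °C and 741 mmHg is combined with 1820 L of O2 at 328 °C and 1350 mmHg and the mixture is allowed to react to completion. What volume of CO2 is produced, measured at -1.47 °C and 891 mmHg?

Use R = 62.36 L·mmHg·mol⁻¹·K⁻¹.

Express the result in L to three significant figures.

n(CH4) = PV/RT = (741 × 647) / (62.36 × 499.15) = 15.40 mol
n(O2) = PV/RT = (1350 × 1820) / (62.36 × 601.15) = 65.54 mol
For 15.40 mol CH4, stoichiometry requires (2/1) × 15.40 = 30.80 mol O2; 65.54 mol is available, so CH4 is limiting.
n(CO2) = (1/1) × 15.40 = 15.40 mol
V(CO2) = nRT/P = 15.40 × 62.36 × 271.68 / 891 = 292.8 L

293 L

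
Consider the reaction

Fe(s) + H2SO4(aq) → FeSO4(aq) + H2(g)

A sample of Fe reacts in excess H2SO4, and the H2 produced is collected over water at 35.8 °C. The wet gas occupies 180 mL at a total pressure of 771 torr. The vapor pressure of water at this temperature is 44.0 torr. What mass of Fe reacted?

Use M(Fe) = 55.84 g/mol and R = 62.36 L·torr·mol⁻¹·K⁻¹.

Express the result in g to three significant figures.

P(H2) = 771 − 44.0 = 727.0 torr
n(H2) = PV/RT = (727.0 × 0.1800) / (62.36 × 308.95) = 0.006792 mol
n(Fe) = (1/1) × 0.006792 = 0.006792 mol
m(Fe) = 0.006792 × 55.84 = 0.3793 g

0.379 g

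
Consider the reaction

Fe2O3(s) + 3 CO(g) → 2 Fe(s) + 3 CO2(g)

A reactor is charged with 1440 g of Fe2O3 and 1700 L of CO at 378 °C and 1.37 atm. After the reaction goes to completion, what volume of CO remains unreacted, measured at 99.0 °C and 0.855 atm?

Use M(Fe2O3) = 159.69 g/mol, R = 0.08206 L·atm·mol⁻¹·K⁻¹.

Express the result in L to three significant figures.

591 L

n(Fe2O3) = 1440 / 159.69 = 9.017 mol
n(CO) = PV/RT = (1.37 × 1700) / (0.08206 × 651.15) = 43.59 mol
For 9.017 mol Fe2O3, stoichiometry requires (3/1) × 9.017 = 27.05 mol CO; 43.59 mol is available, so Fe2O3 is limiting.
n(CO) consumed = (3/1) × 9.017 = 27.05 mol; remaining = 43.59 − 27.05 = 16.54 mol
V(CO) = nRT/P = 16.54 × 0.08206 × 372.15 / 0.855 = 590.8 L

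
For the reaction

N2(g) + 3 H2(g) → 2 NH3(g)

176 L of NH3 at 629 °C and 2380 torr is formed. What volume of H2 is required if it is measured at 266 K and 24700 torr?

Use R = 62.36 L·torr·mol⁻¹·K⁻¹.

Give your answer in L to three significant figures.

n(NH3) = PV/RT = (2380 × 176) / (62.36 × 902.15) = 7.446 mol
n(H2) = (3/2) × 7.446 = 11.17 mol
V = nRT/P = 11.17 × 62.36 × 266 / 24700 = 7.501 L

7.50 L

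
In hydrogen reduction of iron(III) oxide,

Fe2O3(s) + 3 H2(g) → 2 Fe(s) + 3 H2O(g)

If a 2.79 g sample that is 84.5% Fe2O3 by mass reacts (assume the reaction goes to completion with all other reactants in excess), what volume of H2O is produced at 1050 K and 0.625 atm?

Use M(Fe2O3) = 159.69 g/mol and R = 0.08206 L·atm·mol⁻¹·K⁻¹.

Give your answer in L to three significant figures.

6.11 L

mass of Fe2O3 = 2.79 × 84.5/100 = 2.358 g
n(Fe2O3) = 2.358 / 159.69 = 0.01477 mol
n(H2O) = (3/1) × 0.01477 = 0.04431 mol
V = nRT/P = 0.04431 × 0.08206 × 1050 / 0.625 = 6.109 L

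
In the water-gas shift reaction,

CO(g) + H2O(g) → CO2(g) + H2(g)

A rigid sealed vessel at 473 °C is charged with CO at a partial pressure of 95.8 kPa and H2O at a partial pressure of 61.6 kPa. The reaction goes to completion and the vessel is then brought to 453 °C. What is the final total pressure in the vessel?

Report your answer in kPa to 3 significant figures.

153 kPa

With V and T fixed, P_i ∝ n_i, so the mole ratios apply directly to partial pressures at 473 °C.
P(H2O) required for 95.8 kPa of CO = (1/1) × 95.8 = 95.80 kPa; available 61.6 kPa, so H2O is limiting.
P(CO) remaining = 95.8 − (1/1) × 61.6 = 34.20 kPa
P(gaseous products) = (1+1)/1 × 61.6 = 123.2 kPa
P_total at 473 °C = 34.20 + 123.2 = 157.4 kPa
Scaling to 453 °C: P = 157.4 × 726.15/746.15 = 153.2 kPa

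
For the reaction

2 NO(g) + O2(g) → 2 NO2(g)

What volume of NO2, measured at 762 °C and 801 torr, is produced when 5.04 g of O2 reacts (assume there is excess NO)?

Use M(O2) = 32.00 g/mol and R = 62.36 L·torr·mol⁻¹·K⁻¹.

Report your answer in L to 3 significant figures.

25.4 L

n(O2) = 5.040 / 32.00 = 0.1575 mol
n(NO2) = (2/1) × 0.1575 = 0.3150 mol
V = nRT/P = 0.3150 × 62.36 × 1035.15 / 801 = 25.39 L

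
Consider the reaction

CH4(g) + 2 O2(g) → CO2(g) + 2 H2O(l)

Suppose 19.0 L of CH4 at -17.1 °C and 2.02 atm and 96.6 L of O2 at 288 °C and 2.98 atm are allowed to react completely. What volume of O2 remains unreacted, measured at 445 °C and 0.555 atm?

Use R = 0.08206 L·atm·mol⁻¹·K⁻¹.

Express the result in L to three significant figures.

n(CH4) = PV/RT = (2.02 × 19.0) / (0.08206 × 256.05) = 1.827 mol
n(O2) = PV/RT = (2.98 × 96.6) / (0.08206 × 561.15) = 6.251 mol
For 1.827 mol CH4, stoichiometry requires (2/1) × 1.827 = 3.654 mol O2; 6.251 mol is available, so CH4 is limiting.
n(O2) consumed = (2/1) × 1.827 = 3.654 mol; remaining = 6.251 − 3.654 = 2.597 mol
V(O2) = nRT/P = 2.597 × 0.08206 × 718.15 / 0.555 = 275.8 L

276 L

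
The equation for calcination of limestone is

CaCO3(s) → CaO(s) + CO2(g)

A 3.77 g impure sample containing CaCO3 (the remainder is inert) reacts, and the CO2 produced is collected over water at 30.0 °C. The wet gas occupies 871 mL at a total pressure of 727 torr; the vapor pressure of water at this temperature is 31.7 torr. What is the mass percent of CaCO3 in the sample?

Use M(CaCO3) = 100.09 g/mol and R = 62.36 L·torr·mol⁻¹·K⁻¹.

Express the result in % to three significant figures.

85.1 %

P(CO2) = 727 − 31.7 = 695.3 torr
n(CO2) = PV/RT = (695.3 × 0.8710) / (62.36 × 303.15) = 0.03204 mol
n(CaCO3) = (1/1) × 0.03204 = 0.03204 mol
m(CaCO3) = 0.03204 × 100.09 = 3.207 g
%CaCO3 = 3.207 / 3.77 × 100 = 85.07%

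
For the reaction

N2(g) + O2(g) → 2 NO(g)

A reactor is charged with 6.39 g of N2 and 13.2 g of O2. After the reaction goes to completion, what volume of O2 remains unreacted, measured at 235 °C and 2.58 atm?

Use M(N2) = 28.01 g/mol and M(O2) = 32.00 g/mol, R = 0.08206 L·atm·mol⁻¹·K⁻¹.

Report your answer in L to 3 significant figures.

n(N2) = 6.39 / 28.01 = 0.2281 mol
n(O2) = 13.2 / 32.00 = 0.4125 mol
For 0.2281 mol N2, stoichiometry requires (1/1) × 0.2281 = 0.2281 mol O2; 0.4125 mol is available, so N2 is limiting.
n(O2) consumed = (1/1) × 0.2281 = 0.2281 mol; remaining = 0.4125 − 0.2281 = 0.1844 mol
V(O2) = nRT/P = 0.1844 × 0.08206 × 508.15 / 2.58 = 2.980 L

2.98 L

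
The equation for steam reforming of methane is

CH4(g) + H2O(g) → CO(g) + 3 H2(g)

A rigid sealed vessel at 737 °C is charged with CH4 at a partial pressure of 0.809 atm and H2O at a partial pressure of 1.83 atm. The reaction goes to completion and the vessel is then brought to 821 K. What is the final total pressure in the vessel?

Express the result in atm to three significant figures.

With V and T fixed, P_i ∝ n_i, so the mole ratios apply directly to partial pressures at 737 °C.
P(H2O) required for 0.809 atm of CH4 = (1/1) × 0.809 = 0.8090 atm; available 1.83 atm, so CH4 is limiting.
P(H2O) remaining = 1.83 − (1/1) × 0.809 = 1.021 atm
P(gaseous products) = (1+3)/1 × 0.809 = 3.236 atm
P_total at 737 °C = 1.021 + 3.236 = 4.257 atm
Scaling to 821 K: P = 4.257 × 821/1010.15 = 3.460 atm

3.46 atm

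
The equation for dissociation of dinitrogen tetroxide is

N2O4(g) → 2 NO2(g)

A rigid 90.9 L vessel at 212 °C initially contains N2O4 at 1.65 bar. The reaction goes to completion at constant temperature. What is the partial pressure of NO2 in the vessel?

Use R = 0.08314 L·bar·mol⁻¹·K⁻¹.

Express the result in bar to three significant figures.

3.30 bar

n(N2O4)₀ = PV/RT = (1.65 × 90.9) / (0.08314 × 485.15) = 3.718 mol
n(NO2) = (2/1) × 3.718 = 7.436 mol
P(NO2) = nRT/V = 7.436 × 0.08314 × 485.15 / 90.9 = 3.300 bar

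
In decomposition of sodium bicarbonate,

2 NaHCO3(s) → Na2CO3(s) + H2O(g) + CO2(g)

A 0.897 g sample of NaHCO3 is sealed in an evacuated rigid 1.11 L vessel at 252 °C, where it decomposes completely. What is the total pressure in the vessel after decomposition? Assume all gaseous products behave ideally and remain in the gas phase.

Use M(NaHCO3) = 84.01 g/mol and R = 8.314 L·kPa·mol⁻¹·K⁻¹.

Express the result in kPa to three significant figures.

n(NaHCO3) = 0.897 / 84.01 = 0.01068 mol
n(gas produced) = (2/2) × 0.01068 = 0.01068 mol
P = nRT/V = 0.01068 × 8.314 × 525.15 / 1.11 = 42.01 kPa

42.0 kPa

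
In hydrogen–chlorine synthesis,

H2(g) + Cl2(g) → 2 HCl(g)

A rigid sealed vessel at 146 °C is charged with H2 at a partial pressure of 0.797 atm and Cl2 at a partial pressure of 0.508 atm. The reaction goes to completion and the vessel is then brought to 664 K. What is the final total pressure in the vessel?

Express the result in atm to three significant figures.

With V and T fixed, P_i ∝ n_i, so the mole ratios apply directly to partial pressures at 146 °C.
P(Cl2) required for 0.797 atm of H2 = (1/1) × 0.797 = 0.7970 atm; available 0.508 atm, so Cl2 is limiting.
P(H2) remaining = 0.797 − (1/1) × 0.508 = 0.2890 atm
P(gaseous products) = (2)/1 × 0.508 = 1.016 atm
P_total at 146 °C = 0.2890 + 1.016 = 1.305 atm
Scaling to 664 K: P = 1.305 × 664/419.15 = 2.067 atm

2.07 atm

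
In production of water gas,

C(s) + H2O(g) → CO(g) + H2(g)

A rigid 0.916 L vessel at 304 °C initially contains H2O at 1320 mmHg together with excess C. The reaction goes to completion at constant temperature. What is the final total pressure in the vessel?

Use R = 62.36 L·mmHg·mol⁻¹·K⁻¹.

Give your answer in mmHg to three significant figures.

2640 mmHg

At constant T and V, P ∝ n(gas): 1 mol gas → 2 mol gas.
P_final = (2/1) × 1320 = 2640 mmHg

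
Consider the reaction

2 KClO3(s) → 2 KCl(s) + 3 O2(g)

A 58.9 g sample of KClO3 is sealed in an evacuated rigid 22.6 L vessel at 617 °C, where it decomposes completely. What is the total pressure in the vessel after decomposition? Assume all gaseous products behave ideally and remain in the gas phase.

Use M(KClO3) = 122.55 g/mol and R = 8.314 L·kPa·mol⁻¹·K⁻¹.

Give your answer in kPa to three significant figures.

236 kPa

n(KClO3) = 58.9 / 122.55 = 0.4806 mol
n(gas produced) = (3/2) × 0.4806 = 0.7209 mol
P = nRT/V = 0.7209 × 8.314 × 890.15 / 22.6 = 236.1 kPa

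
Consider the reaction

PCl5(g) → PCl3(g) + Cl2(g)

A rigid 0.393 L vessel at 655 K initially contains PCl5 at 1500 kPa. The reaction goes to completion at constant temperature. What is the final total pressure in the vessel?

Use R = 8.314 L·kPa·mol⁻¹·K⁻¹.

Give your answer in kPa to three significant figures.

At constant T and V, P ∝ n(gas): 1 mol gas → 2 mol gas.
P_final = (2/1) × 1500 = 3000 kPa

3000 kPa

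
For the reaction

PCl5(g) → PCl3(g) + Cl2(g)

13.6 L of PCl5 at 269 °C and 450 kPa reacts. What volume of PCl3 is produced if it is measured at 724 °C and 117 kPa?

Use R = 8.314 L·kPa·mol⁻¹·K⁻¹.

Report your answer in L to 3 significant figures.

96.2 L

n(PCl5) = PV/RT = (450 × 13.6) / (8.314 × 542.15) = 1.358 mol
n(PCl3) = (1/1) × 1.358 = 1.358 mol
V = nRT/P = 1.358 × 8.314 × 997.15 / 117 = 96.22 L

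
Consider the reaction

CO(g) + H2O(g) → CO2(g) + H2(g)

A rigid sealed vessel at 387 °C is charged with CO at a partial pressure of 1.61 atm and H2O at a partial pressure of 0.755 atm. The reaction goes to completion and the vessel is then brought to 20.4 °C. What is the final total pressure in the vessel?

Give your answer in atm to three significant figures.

At constant V, partial pressures at 387 °C are proportional to moles, so apply stoichiometry directly to pressures.
P(H2O) required for 1.61 atm of CO = (1/1) × 1.61 = 1.610 atm; available 0.755 atm, so H2O is limiting.
P(CO) remaining = 1.61 − (1/1) × 0.755 = 0.8550 atm
P(gaseous products) = (1+1)/1 × 0.755 = 1.510 atm
P_total at 387 °C = 0.8550 + 1.510 = 2.365 atm
Scaling to 20.4 °C: P = 2.365 × 293.55/660.15 = 1.052 atm

1.05 atm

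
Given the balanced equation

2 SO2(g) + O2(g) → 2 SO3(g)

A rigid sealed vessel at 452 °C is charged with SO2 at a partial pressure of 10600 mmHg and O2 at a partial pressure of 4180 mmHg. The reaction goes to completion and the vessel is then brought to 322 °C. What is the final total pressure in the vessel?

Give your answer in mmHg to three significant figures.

8700 mmHg

At constant V, partial pressures at 452 °C are proportional to moles, so apply stoichiometry directly to pressures.
P(O2) required for 10600 mmHg of SO2 = (1/2) × 10600 = 5300 mmHg; available 4180 mmHg, so O2 is limiting.
P(SO2) remaining = 10600 − (2/1) × 4180 = 2240 mmHg
P(gaseous products) = (2)/1 × 4180 = 8360 mmHg
P_total at 452 °C = 2240 + 8360 = 10600 mmHg
Scaling to 322 °C: P = 10600 × 595.15/725.15 = 8700 mmHg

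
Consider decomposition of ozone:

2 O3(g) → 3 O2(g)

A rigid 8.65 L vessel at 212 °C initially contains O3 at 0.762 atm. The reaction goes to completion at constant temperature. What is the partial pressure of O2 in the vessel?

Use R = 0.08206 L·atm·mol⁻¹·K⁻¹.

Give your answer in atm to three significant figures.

n(O3)₀ = PV/RT = (0.762 × 8.65) / (0.08206 × 485.15) = 0.1656 mol
n(O2) = (3/2) × 0.1656 = 0.2484 mol
P(O2) = nRT/V = 0.2484 × 0.08206 × 485.15 / 8.65 = 1.143 atm

1.14 atm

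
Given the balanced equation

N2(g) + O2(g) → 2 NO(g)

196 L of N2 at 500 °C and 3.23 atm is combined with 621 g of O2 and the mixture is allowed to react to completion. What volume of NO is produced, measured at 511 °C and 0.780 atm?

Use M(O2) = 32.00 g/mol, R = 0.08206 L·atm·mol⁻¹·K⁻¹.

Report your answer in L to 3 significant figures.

n(N2) = PV/RT = (3.23 × 196) / (0.08206 × 773.15) = 9.978 mol
n(O2) = 621 / 32.00 = 19.41 mol
For 9.978 mol N2, stoichiometry requires (1/1) × 9.978 = 9.978 mol O2; 19.41 mol is available, so N2 is limiting.
n(NO) = (2/1) × 9.978 = 19.96 mol
V(NO) = nRT/P = 19.96 × 0.08206 × 784.15 / 0.780 = 1647 L

1650 L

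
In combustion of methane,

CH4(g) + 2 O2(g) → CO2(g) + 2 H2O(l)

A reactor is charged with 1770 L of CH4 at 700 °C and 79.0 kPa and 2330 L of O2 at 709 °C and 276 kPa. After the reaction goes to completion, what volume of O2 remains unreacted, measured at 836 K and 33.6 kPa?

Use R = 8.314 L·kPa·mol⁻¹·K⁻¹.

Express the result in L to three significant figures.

n(CH4) = PV/RT = (79.0 × 1770) / (8.314 × 973.15) = 17.28 mol
n(O2) = PV/RT = (276 × 2330) / (8.314 × 982.15) = 78.75 mol
For 17.28 mol CH4, stoichiometry requires (2/1) × 17.28 = 34.56 mol O2; 78.75 mol is available, so CH4 is limiting.
n(O2) consumed = (2/1) × 17.28 = 34.56 mol; remaining = 78.75 − 34.56 = 44.19 mol
V(O2) = nRT/P = 44.19 × 8.314 × 836 / 33.6 = 9141 L

9140 L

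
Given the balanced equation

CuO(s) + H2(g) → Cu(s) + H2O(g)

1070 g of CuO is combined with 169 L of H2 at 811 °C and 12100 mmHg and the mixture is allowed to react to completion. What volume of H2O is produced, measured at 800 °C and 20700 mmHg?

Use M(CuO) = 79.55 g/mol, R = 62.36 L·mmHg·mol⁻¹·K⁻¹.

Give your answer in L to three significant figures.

43.5 L

n(CuO) = 1070 / 79.55 = 13.45 mol
n(H2) = PV/RT = (12100 × 169) / (62.36 × 1084.15) = 30.25 mol
For 13.45 mol CuO, stoichiometry requires (1/1) × 13.45 = 13.45 mol H2; 30.25 mol is available, so CuO is limiting.
n(H2O) = (1/1) × 13.45 = 13.45 mol
V(H2O) = nRT/P = 13.45 × 62.36 × 1073.15 / 20700 = 43.48 L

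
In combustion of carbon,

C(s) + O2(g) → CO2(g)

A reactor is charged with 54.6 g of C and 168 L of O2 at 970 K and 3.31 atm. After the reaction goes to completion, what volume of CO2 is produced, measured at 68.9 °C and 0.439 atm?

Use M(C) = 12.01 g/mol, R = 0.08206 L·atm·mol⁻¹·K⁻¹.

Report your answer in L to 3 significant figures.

n(C) = 54.6 / 12.01 = 4.546 mol
n(O2) = PV/RT = (3.31 × 168) / (0.08206 × 970) = 6.986 mol
For 4.546 mol C, stoichiometry requires (1/1) × 4.546 = 4.546 mol O2; 6.986 mol is available, so C is limiting.
n(CO2) = (1/1) × 4.546 = 4.546 mol
V(CO2) = nRT/P = 4.546 × 0.08206 × 342.05 / 0.439 = 290.7 L

291 L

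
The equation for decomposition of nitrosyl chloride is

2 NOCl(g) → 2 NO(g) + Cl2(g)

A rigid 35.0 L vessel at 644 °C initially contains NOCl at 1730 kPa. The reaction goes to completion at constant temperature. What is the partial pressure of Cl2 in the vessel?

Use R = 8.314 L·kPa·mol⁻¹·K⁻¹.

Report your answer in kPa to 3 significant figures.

n(NOCl)₀ = PV/RT = (1730 × 35.0) / (8.314 × 917.15) = 7.941 mol
n(Cl2) = (1/2) × 7.941 = 3.970 mol
P(Cl2) = nRT/V = 3.970 × 8.314 × 917.15 / 35.0 = 864.9 kPa

865 kPa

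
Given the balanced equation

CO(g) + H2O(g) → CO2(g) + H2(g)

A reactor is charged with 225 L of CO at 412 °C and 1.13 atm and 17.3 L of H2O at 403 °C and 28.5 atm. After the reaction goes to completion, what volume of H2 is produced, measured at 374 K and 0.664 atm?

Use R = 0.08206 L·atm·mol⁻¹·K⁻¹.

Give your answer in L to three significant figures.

n(CO) = PV/RT = (1.13 × 225) / (0.08206 × 685.15) = 4.522 mol
n(H2O) = PV/RT = (28.5 × 17.3) / (0.08206 × 676.15) = 8.886 mol
For 4.522 mol CO, stoichiometry requires (1/1) × 4.522 = 4.522 mol H2O; 8.886 mol is available, so CO is limiting.
n(H2) = (1/1) × 4.522 = 4.522 mol
V(H2) = nRT/P = 4.522 × 0.08206 × 374 / 0.664 = 209.0 L

209 L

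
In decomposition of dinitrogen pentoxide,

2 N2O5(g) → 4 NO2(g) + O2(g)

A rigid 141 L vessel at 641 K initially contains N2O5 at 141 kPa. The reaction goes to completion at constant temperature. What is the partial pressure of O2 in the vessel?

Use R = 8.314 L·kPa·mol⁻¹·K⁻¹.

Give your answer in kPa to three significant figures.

70.5 kPa

n(N2O5)₀ = PV/RT = (141 × 141) / (8.314 × 641) = 3.731 mol
n(O2) = (1/2) × 3.731 = 1.865 mol
P(O2) = nRT/V = 1.865 × 8.314 × 641 / 141 = 70.49 kPa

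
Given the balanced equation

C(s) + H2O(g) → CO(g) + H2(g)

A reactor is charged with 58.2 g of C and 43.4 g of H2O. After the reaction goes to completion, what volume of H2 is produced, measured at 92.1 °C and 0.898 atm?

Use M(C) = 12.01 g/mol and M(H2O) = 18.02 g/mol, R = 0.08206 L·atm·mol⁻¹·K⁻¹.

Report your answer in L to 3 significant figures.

n(C) = 58.2 / 12.01 = 4.846 mol
n(H2O) = 43.4 / 18.02 = 2.408 mol
For 4.846 mol C, stoichiometry requires (1/1) × 4.846 = 4.846 mol H2O; 2.408 mol is available, so H2O is limiting.
n(H2) = (1/1) × 2.408 = 2.408 mol
V(H2) = nRT/P = 2.408 × 0.08206 × 365.25 / 0.898 = 80.37 L

80.4 L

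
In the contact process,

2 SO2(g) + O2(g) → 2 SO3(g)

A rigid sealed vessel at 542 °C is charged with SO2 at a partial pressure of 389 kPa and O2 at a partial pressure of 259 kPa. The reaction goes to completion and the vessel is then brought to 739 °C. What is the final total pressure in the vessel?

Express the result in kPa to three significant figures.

At constant V, partial pressures at 542 °C are proportional to moles, so apply stoichiometry directly to pressures.
P(O2) required for 389 kPa of SO2 = (1/2) × 389 = 194.5 kPa; available 259 kPa, so SO2 is limiting.
P(O2) remaining = 259 − (1/2) × 389 = 64.50 kPa
P(gaseous products) = (2)/2 × 389 = 389.0 kPa
P_total at 542 °C = 64.50 + 389.0 = 453.5 kPa
Scaling to 739 °C: P = 453.5 × 1012.15/815.15 = 563.1 kPa

563 kPa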